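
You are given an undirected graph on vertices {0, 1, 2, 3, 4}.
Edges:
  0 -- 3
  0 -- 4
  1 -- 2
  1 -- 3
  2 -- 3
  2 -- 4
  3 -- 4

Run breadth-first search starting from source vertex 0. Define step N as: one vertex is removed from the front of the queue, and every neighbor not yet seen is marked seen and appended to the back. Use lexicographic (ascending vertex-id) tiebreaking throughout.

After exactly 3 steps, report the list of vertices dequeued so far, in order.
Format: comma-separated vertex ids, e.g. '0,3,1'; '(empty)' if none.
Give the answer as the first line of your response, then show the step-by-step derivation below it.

0,3,4

step 1: dequeue 0; queue=[3,4]; order=0
step 2: dequeue 3; queue=[4,1,2]; order=0,3
step 3: dequeue 4; queue=[1,2]; order=0,3,4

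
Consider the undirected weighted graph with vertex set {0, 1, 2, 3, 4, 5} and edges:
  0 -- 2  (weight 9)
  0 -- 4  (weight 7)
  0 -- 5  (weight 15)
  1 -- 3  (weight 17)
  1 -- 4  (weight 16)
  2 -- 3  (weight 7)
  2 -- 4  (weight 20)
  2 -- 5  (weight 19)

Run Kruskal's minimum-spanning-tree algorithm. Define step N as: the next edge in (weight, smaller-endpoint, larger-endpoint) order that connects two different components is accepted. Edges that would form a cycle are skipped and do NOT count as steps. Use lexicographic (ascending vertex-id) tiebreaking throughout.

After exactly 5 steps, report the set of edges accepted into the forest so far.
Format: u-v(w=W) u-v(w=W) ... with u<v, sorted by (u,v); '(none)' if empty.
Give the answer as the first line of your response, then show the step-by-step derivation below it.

0-2(w=9) 0-4(w=7) 0-5(w=15) 1-4(w=16) 2-3(w=7)

step 1: add edge 0-4 (w=7); MST = {0-4(w=7)}
step 2: add edge 2-3 (w=7); MST = {0-4(w=7) 2-3(w=7)}
step 3: add edge 0-2 (w=9); MST = {0-2(w=9) 0-4(w=7) 2-3(w=7)}
step 4: add edge 0-5 (w=15); MST = {0-2(w=9) 0-4(w=7) 0-5(w=15) 2-3(w=7)}
step 5: add edge 1-4 (w=16); MST = {0-2(w=9) 0-4(w=7) 0-5(w=15) 1-4(w=16) 2-3(w=7)}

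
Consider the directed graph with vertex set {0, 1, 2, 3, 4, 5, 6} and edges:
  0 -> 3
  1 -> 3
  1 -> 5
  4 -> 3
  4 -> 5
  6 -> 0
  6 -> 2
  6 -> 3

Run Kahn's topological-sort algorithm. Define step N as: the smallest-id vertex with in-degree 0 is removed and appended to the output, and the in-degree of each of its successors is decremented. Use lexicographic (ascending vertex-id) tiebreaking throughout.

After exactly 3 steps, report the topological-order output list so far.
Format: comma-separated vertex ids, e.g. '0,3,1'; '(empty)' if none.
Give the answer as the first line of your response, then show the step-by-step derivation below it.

1,4,5

step 1: output 1; order=[1]; indeg=(1,0,1,3,0,1,0)
step 2: output 4; order=[1,4]; indeg=(1,0,1,2,0,0,0)
step 3: output 5; order=[1,4,5]; indeg=(1,0,1,2,0,0,0)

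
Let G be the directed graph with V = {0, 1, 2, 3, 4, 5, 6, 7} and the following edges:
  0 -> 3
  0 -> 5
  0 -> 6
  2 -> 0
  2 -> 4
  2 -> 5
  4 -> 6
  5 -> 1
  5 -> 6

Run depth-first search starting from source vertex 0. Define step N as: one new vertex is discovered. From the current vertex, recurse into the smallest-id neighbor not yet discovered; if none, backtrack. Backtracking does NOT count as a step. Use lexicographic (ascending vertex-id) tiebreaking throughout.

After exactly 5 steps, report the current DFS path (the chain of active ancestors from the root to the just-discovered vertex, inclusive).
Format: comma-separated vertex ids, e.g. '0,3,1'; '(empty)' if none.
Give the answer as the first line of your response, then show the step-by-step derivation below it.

0,5,6

step 1: discover 0; path=0; order=0
step 2: discover 3; path=0>3; order=0,3
step 3: discover 5; path=0>5; order=0,3,5
step 4: discover 1; path=0>5>1; order=0,3,5,1
step 5: discover 6; path=0>5>6; order=0,3,5,1,6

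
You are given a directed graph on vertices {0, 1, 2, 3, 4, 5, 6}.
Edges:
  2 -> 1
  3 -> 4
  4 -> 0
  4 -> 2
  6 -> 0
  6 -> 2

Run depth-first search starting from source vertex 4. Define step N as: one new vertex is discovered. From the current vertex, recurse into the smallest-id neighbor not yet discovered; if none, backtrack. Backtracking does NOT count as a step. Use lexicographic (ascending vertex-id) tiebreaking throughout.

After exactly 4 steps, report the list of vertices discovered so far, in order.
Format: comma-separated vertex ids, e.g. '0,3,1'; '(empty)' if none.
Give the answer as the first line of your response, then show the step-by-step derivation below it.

4,0,2,1

step 1: discover 4; path=4; order=4
step 2: discover 0; path=4>0; order=4,0
step 3: discover 2; path=4>2; order=4,0,2
step 4: discover 1; path=4>2>1; order=4,0,2,1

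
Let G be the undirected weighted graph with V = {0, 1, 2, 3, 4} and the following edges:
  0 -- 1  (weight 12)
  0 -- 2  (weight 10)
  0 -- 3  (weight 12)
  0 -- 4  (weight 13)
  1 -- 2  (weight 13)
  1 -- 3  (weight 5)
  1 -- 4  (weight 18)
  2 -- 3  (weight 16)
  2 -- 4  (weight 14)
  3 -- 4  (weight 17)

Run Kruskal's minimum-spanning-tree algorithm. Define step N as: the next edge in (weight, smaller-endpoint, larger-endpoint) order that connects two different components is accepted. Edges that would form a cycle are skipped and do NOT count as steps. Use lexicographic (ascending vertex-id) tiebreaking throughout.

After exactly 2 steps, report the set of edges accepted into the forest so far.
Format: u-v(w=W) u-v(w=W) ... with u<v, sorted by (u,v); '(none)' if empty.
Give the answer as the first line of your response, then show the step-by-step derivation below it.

0-2(w=10) 1-3(w=5)

step 1: add edge 1-3 (w=5); MST = {1-3(w=5)}
step 2: add edge 0-2 (w=10); MST = {0-2(w=10) 1-3(w=5)}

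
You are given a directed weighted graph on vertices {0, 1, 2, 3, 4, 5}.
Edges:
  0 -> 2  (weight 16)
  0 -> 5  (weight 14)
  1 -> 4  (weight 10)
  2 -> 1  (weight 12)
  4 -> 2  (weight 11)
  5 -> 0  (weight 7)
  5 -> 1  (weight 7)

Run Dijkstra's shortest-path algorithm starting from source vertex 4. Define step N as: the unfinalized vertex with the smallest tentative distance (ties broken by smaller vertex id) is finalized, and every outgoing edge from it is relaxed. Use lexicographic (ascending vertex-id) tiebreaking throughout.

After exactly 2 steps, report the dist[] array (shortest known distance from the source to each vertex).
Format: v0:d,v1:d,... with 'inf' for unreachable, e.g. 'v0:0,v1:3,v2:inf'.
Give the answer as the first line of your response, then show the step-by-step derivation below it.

v0:inf,v1:23,v2:11,v3:inf,v4:0,v5:inf

step 1: dist = v0:inf,v1:inf,v2:11,v3:inf,v4:0,v5:inf
step 2: dist = v0:inf,v1:23,v2:11,v3:inf,v4:0,v5:inf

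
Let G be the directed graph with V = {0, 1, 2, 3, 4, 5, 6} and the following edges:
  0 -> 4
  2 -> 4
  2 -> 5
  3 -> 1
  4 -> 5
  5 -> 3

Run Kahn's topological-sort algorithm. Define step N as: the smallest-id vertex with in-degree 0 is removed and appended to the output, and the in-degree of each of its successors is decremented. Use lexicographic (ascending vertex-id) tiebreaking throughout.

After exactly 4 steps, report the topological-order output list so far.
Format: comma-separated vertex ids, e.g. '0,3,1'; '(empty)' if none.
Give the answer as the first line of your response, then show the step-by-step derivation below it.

0,2,4,5

step 1: output 0; order=[0]; indeg=(0,1,0,1,1,2,0)
step 2: output 2; order=[0,2]; indeg=(0,1,0,1,0,1,0)
step 3: output 4; order=[0,2,4]; indeg=(0,1,0,1,0,0,0)
step 4: output 5; order=[0,2,4,5]; indeg=(0,1,0,0,0,0,0)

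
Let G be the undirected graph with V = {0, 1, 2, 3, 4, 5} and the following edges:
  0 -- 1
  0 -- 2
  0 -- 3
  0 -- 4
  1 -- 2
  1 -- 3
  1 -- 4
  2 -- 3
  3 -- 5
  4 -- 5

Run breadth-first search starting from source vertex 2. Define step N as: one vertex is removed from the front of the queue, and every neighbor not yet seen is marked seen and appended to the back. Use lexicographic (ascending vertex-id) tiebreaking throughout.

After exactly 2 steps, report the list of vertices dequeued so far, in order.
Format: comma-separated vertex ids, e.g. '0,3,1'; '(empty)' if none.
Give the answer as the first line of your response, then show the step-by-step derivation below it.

2,0

step 1: dequeue 2; queue=[0,1,3]; order=2
step 2: dequeue 0; queue=[1,3,4]; order=2,0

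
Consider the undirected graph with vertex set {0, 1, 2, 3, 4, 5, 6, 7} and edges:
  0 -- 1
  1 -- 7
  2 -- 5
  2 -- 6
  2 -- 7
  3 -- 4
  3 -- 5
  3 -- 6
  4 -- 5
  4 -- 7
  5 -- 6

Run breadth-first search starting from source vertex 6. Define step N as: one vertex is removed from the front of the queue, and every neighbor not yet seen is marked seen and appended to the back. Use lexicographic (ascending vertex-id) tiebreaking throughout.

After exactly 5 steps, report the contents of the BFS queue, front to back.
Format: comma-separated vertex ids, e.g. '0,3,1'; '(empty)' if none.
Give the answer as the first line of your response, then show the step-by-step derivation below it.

4,1

step 1: dequeue 6; queue=[2,3,5]; order=6
step 2: dequeue 2; queue=[3,5,7]; order=6,2
step 3: dequeue 3; queue=[5,7,4]; order=6,2,3
step 4: dequeue 5; queue=[7,4]; order=6,2,3,5
step 5: dequeue 7; queue=[4,1]; order=6,2,3,5,7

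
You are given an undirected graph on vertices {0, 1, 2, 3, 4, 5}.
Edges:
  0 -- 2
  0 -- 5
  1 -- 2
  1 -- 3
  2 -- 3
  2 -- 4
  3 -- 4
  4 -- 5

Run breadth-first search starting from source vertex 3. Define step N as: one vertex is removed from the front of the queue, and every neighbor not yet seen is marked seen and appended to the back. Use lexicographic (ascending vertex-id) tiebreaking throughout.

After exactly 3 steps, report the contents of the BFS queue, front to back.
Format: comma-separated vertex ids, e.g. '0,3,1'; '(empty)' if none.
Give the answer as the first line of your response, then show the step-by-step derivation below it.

4,0

step 1: dequeue 3; queue=[1,2,4]; order=3
step 2: dequeue 1; queue=[2,4]; order=3,1
step 3: dequeue 2; queue=[4,0]; order=3,1,2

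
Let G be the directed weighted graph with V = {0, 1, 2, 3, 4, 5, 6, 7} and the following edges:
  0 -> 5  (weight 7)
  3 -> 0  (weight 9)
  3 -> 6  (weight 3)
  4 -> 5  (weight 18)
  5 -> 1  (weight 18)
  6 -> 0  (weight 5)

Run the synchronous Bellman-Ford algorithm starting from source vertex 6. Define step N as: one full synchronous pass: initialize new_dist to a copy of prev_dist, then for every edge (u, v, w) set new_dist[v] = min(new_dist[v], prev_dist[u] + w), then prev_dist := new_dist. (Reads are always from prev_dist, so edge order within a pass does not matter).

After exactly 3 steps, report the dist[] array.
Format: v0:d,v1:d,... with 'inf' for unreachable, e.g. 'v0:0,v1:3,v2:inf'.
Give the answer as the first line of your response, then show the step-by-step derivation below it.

v0:5,v1:30,v2:inf,v3:inf,v4:inf,v5:12,v6:0,v7:inf

step 1: dist = v0:5,v1:inf,v2:inf,v3:inf,v4:inf,v5:inf,v6:0,v7:inf
step 2: dist = v0:5,v1:inf,v2:inf,v3:inf,v4:inf,v5:12,v6:0,v7:inf
step 3: dist = v0:5,v1:30,v2:inf,v3:inf,v4:inf,v5:12,v6:0,v7:inf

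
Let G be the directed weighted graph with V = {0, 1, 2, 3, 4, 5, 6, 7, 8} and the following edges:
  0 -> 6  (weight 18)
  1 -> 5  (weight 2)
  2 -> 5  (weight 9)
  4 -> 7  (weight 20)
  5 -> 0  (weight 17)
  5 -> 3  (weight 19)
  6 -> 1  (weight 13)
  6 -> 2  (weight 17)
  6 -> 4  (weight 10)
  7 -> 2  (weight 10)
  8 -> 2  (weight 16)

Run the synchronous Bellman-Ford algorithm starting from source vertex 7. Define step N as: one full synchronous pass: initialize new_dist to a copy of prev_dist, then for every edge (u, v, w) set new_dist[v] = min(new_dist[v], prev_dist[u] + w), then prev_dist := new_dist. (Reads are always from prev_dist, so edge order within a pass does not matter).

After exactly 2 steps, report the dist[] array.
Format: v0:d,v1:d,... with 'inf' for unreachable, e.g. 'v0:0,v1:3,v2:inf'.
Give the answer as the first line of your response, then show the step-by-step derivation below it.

v0:inf,v1:inf,v2:10,v3:inf,v4:inf,v5:19,v6:inf,v7:0,v8:inf

step 1: dist = v0:inf,v1:inf,v2:10,v3:inf,v4:inf,v5:inf,v6:inf,v7:0,v8:inf
step 2: dist = v0:inf,v1:inf,v2:10,v3:inf,v4:inf,v5:19,v6:inf,v7:0,v8:inf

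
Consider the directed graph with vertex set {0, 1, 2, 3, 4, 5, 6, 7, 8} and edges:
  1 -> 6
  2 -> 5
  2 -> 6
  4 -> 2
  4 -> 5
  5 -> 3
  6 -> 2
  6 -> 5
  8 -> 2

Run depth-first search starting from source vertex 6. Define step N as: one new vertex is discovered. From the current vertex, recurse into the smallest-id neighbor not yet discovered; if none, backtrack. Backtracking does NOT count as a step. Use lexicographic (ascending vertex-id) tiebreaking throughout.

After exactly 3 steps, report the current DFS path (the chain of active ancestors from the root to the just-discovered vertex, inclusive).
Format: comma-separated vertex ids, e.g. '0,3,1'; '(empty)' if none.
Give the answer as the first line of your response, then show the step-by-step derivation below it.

6,2,5

step 1: discover 6; path=6; order=6
step 2: discover 2; path=6>2; order=6,2
step 3: discover 5; path=6>2>5; order=6,2,5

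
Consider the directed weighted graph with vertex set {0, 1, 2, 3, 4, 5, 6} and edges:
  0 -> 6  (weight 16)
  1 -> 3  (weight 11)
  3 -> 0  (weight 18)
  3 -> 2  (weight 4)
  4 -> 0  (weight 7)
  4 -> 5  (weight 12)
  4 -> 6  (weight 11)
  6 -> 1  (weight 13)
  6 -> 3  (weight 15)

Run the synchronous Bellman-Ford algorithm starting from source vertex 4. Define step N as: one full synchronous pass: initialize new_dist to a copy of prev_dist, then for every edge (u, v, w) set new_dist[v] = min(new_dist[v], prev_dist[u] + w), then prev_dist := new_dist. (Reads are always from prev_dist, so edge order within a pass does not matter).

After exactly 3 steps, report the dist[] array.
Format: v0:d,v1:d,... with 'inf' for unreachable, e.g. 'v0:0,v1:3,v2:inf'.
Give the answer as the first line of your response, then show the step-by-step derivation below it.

v0:7,v1:24,v2:30,v3:26,v4:0,v5:12,v6:11

step 1: dist = v0:7,v1:inf,v2:inf,v3:inf,v4:0,v5:12,v6:11
step 2: dist = v0:7,v1:24,v2:inf,v3:26,v4:0,v5:12,v6:11
step 3: dist = v0:7,v1:24,v2:30,v3:26,v4:0,v5:12,v6:11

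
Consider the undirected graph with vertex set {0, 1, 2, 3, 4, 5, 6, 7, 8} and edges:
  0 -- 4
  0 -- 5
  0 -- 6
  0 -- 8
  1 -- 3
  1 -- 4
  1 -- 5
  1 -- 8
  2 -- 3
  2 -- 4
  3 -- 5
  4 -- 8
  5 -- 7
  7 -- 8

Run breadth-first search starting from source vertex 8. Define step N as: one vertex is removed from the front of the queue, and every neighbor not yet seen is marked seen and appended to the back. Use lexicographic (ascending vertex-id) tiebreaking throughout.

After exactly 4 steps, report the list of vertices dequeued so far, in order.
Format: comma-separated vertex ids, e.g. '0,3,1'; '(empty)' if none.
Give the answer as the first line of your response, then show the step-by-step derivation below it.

8,0,1,4

step 1: dequeue 8; queue=[0,1,4,7]; order=8
step 2: dequeue 0; queue=[1,4,7,5,6]; order=8,0
step 3: dequeue 1; queue=[4,7,5,6,3]; order=8,0,1
step 4: dequeue 4; queue=[7,5,6,3,2]; order=8,0,1,4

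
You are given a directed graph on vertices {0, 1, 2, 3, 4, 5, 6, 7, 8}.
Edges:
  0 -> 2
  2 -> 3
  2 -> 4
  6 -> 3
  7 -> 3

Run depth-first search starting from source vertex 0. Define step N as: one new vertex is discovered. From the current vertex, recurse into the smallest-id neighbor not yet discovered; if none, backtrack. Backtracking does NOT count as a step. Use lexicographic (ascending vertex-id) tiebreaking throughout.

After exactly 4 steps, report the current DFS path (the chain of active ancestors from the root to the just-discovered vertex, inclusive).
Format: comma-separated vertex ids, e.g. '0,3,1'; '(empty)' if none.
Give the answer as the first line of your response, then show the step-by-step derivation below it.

0,2,4

step 1: discover 0; path=0; order=0
step 2: discover 2; path=0>2; order=0,2
step 3: discover 3; path=0>2>3; order=0,2,3
step 4: discover 4; path=0>2>4; order=0,2,3,4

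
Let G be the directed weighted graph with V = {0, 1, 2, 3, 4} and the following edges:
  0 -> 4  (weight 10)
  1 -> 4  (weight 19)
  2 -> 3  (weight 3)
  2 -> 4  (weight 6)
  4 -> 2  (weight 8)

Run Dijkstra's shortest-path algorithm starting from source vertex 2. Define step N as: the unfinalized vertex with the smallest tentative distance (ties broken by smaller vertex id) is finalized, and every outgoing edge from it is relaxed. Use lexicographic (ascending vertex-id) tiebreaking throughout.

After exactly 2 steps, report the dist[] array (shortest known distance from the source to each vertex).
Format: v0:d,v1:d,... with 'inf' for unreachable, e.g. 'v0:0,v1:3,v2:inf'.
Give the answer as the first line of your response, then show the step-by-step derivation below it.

v0:inf,v1:inf,v2:0,v3:3,v4:6

step 1: dist = v0:inf,v1:inf,v2:0,v3:3,v4:6
step 2: dist = v0:inf,v1:inf,v2:0,v3:3,v4:6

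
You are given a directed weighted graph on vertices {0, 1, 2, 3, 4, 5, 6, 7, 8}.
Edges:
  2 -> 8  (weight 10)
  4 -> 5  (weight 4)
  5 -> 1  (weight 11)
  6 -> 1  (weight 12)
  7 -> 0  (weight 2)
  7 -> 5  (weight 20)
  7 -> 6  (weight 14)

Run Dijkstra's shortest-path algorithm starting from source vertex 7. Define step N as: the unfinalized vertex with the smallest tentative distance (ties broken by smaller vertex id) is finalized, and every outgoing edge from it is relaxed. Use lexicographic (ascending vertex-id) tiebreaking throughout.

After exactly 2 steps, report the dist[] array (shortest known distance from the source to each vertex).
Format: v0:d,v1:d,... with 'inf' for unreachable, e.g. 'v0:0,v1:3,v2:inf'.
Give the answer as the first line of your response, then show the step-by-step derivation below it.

v0:2,v1:inf,v2:inf,v3:inf,v4:inf,v5:20,v6:14,v7:0,v8:inf

step 1: dist = v0:2,v1:inf,v2:inf,v3:inf,v4:inf,v5:20,v6:14,v7:0,v8:inf
step 2: dist = v0:2,v1:inf,v2:inf,v3:inf,v4:inf,v5:20,v6:14,v7:0,v8:inf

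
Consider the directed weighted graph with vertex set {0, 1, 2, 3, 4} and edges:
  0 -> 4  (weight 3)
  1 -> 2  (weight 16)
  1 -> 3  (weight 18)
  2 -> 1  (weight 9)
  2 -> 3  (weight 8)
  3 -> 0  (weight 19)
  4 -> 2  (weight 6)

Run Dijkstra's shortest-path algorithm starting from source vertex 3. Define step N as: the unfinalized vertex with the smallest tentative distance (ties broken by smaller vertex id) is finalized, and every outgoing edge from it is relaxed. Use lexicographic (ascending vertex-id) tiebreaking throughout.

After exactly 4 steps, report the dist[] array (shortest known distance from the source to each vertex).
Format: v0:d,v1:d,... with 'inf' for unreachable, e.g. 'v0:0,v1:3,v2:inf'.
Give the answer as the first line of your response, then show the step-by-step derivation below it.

v0:19,v1:37,v2:28,v3:0,v4:22

step 1: dist = v0:19,v1:inf,v2:inf,v3:0,v4:inf
step 2: dist = v0:19,v1:inf,v2:inf,v3:0,v4:22
step 3: dist = v0:19,v1:inf,v2:28,v3:0,v4:22
step 4: dist = v0:19,v1:37,v2:28,v3:0,v4:22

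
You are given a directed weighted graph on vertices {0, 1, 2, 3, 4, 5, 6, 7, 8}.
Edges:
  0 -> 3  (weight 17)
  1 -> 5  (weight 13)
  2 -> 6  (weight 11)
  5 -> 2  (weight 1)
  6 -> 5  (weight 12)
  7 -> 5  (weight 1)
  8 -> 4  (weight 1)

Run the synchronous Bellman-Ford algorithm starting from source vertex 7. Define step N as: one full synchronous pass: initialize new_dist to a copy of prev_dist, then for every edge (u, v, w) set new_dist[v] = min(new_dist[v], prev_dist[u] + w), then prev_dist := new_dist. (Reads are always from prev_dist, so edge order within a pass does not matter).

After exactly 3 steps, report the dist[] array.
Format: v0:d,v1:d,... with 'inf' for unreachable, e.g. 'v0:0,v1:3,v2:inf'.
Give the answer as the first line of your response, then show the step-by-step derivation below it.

v0:inf,v1:inf,v2:2,v3:inf,v4:inf,v5:1,v6:13,v7:0,v8:inf

step 1: dist = v0:inf,v1:inf,v2:inf,v3:inf,v4:inf,v5:1,v6:inf,v7:0,v8:inf
step 2: dist = v0:inf,v1:inf,v2:2,v3:inf,v4:inf,v5:1,v6:inf,v7:0,v8:inf
step 3: dist = v0:inf,v1:inf,v2:2,v3:inf,v4:inf,v5:1,v6:13,v7:0,v8:inf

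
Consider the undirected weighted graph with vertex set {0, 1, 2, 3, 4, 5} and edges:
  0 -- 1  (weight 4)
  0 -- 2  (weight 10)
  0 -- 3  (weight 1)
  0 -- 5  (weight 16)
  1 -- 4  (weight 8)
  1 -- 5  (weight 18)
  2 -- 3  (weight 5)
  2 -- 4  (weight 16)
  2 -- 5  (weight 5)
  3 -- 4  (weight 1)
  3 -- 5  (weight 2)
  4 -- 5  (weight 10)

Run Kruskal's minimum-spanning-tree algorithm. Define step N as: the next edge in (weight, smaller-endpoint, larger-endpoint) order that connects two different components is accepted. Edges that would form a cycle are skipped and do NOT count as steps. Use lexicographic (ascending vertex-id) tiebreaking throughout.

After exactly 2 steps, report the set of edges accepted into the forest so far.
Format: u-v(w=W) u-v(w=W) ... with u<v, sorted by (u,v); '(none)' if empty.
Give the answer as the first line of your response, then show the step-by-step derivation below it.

0-3(w=1) 3-4(w=1)

step 1: add edge 0-3 (w=1); MST = {0-3(w=1)}
step 2: add edge 3-4 (w=1); MST = {0-3(w=1) 3-4(w=1)}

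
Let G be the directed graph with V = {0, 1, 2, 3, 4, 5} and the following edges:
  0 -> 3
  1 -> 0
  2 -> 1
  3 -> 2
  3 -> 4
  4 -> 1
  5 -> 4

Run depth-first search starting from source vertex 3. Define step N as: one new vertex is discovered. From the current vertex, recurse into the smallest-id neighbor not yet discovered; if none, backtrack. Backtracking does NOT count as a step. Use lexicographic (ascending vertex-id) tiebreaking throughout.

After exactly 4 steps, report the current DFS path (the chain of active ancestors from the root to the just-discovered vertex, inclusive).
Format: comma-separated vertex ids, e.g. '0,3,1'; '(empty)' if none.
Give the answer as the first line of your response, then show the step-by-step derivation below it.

3,2,1,0

step 1: discover 3; path=3; order=3
step 2: discover 2; path=3>2; order=3,2
step 3: discover 1; path=3>2>1; order=3,2,1
step 4: discover 0; path=3>2>1>0; order=3,2,1,0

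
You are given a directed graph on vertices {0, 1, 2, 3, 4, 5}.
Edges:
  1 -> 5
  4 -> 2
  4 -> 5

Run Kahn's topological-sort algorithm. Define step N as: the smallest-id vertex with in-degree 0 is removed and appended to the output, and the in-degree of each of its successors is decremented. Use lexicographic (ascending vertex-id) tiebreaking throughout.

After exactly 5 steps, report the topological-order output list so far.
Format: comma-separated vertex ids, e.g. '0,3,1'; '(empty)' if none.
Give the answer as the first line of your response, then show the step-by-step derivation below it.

0,1,3,4,2

step 1: output 0; order=[0]; indeg=(0,0,1,0,0,2)
step 2: output 1; order=[0,1]; indeg=(0,0,1,0,0,1)
step 3: output 3; order=[0,1,3]; indeg=(0,0,1,0,0,1)
step 4: output 4; order=[0,1,3,4]; indeg=(0,0,0,0,0,0)
step 5: output 2; order=[0,1,3,4,2]; indeg=(0,0,0,0,0,0)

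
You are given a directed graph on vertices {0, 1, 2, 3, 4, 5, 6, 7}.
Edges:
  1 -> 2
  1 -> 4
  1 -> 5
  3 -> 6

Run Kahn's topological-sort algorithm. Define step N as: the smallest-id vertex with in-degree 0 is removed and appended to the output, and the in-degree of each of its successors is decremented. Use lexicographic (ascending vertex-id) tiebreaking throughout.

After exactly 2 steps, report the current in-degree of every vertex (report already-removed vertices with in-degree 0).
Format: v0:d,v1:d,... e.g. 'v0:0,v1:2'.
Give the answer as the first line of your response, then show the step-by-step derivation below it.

v0:0,v1:0,v2:0,v3:0,v4:0,v5:0,v6:1,v7:0

step 1: output 0; order=[0]; indeg=(0,0,1,0,1,1,1,0)
step 2: output 1; order=[0,1]; indeg=(0,0,0,0,0,0,1,0)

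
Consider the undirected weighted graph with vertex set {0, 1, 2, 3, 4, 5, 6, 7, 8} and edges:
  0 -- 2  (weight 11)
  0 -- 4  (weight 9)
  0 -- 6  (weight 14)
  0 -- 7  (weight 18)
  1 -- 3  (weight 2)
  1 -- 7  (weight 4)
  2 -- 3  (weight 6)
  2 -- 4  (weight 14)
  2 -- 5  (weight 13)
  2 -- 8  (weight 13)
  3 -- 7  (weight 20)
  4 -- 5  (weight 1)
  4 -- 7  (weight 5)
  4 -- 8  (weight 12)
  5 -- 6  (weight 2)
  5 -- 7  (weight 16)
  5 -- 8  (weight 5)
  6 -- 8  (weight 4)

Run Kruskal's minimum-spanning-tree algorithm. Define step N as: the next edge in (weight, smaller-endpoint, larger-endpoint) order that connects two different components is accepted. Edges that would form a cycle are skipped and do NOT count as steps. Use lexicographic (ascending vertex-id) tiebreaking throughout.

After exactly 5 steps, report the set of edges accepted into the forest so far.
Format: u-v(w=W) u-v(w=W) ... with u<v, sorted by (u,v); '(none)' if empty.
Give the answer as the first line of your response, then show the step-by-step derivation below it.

1-3(w=2) 1-7(w=4) 4-5(w=1) 5-6(w=2) 6-8(w=4)

step 1: add edge 4-5 (w=1); MST = {4-5(w=1)}
step 2: add edge 1-3 (w=2); MST = {1-3(w=2) 4-5(w=1)}
step 3: add edge 5-6 (w=2); MST = {1-3(w=2) 4-5(w=1) 5-6(w=2)}
step 4: add edge 1-7 (w=4); MST = {1-3(w=2) 1-7(w=4) 4-5(w=1) 5-6(w=2)}
step 5: add edge 6-8 (w=4); MST = {1-3(w=2) 1-7(w=4) 4-5(w=1) 5-6(w=2) 6-8(w=4)}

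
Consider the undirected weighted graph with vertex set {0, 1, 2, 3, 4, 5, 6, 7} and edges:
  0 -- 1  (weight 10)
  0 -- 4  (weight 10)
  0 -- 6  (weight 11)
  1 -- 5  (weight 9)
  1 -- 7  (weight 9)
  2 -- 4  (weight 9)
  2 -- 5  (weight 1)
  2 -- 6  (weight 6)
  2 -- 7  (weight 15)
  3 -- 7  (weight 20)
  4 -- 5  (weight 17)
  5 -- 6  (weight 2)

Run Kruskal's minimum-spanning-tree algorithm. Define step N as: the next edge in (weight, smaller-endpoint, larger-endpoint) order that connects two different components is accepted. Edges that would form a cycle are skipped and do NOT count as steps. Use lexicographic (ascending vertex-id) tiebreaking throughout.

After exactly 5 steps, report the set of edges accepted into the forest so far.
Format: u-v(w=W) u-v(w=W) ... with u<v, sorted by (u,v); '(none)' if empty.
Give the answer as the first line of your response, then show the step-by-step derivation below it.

1-5(w=9) 1-7(w=9) 2-4(w=9) 2-5(w=1) 5-6(w=2)

step 1: add edge 2-5 (w=1); MST = {2-5(w=1)}
step 2: add edge 5-6 (w=2); MST = {2-5(w=1) 5-6(w=2)}
step 3: add edge 1-5 (w=9); MST = {1-5(w=9) 2-5(w=1) 5-6(w=2)}
step 4: add edge 1-7 (w=9); MST = {1-5(w=9) 1-7(w=9) 2-5(w=1) 5-6(w=2)}
step 5: add edge 2-4 (w=9); MST = {1-5(w=9) 1-7(w=9) 2-4(w=9) 2-5(w=1) 5-6(w=2)}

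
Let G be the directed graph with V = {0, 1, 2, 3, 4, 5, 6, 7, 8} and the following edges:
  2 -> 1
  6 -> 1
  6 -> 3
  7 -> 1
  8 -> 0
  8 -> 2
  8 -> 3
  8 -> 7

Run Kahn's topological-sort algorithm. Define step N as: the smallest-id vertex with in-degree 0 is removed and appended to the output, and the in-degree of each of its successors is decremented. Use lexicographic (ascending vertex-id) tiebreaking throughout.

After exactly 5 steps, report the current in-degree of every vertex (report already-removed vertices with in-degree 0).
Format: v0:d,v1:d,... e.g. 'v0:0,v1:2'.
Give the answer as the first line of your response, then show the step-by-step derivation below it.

v0:0,v1:2,v2:0,v3:0,v4:0,v5:0,v6:0,v7:0,v8:0

step 1: output 4; order=[4]; indeg=(1,3,1,2,0,0,0,1,0)
step 2: output 5; order=[4,5]; indeg=(1,3,1,2,0,0,0,1,0)
step 3: output 6; order=[4,5,6]; indeg=(1,2,1,1,0,0,0,1,0)
step 4: output 8; order=[4,5,6,8]; indeg=(0,2,0,0,0,0,0,0,0)
step 5: output 0; order=[4,5,6,8,0]; indeg=(0,2,0,0,0,0,0,0,0)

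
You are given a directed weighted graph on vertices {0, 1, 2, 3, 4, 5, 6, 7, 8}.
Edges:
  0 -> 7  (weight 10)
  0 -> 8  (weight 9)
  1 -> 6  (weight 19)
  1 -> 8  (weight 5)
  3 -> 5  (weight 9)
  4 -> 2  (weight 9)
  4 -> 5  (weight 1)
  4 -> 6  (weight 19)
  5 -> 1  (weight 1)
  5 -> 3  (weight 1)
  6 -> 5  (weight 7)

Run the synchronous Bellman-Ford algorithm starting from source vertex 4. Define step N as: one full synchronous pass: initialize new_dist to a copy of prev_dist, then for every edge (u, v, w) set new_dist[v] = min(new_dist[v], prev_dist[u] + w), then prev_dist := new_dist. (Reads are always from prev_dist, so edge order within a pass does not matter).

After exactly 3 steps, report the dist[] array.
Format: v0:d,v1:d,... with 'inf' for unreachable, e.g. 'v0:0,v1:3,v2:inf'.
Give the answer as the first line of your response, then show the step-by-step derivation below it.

v0:inf,v1:2,v2:9,v3:2,v4:0,v5:1,v6:19,v7:inf,v8:7

step 1: dist = v0:inf,v1:inf,v2:9,v3:inf,v4:0,v5:1,v6:19,v7:inf,v8:inf
step 2: dist = v0:inf,v1:2,v2:9,v3:2,v4:0,v5:1,v6:19,v7:inf,v8:inf
step 3: dist = v0:inf,v1:2,v2:9,v3:2,v4:0,v5:1,v6:19,v7:inf,v8:7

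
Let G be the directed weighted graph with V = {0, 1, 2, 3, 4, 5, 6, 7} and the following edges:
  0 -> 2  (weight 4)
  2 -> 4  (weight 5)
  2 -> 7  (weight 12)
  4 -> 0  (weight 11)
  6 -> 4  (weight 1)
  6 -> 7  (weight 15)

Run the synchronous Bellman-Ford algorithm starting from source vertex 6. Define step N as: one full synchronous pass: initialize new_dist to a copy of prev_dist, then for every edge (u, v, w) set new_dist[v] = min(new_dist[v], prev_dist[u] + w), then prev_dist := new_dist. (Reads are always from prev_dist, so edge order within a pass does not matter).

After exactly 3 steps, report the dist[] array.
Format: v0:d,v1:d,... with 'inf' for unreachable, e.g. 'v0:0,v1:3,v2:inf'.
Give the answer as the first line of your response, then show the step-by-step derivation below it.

v0:12,v1:inf,v2:16,v3:inf,v4:1,v5:inf,v6:0,v7:15

step 1: dist = v0:inf,v1:inf,v2:inf,v3:inf,v4:1,v5:inf,v6:0,v7:15
step 2: dist = v0:12,v1:inf,v2:inf,v3:inf,v4:1,v5:inf,v6:0,v7:15
step 3: dist = v0:12,v1:inf,v2:16,v3:inf,v4:1,v5:inf,v6:0,v7:15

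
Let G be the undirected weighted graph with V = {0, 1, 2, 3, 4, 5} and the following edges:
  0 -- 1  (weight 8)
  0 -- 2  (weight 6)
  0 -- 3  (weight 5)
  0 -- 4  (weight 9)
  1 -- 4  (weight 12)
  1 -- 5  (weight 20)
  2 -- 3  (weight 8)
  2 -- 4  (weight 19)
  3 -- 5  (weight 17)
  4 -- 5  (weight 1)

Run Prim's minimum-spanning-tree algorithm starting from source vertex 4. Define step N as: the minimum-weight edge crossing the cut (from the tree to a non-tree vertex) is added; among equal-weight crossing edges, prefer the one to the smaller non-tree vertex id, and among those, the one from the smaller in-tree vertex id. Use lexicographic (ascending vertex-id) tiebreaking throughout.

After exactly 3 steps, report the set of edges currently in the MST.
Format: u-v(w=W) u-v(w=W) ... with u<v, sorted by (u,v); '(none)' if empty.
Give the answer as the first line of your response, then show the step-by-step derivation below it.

0-3(w=5) 0-4(w=9) 4-5(w=1)

step 1: add edge 4-5 (w=1); MST = {4-5(w=1)}
step 2: add edge 0-4 (w=9); MST = {0-4(w=9) 4-5(w=1)}
step 3: add edge 0-3 (w=5); MST = {0-3(w=5) 0-4(w=9) 4-5(w=1)}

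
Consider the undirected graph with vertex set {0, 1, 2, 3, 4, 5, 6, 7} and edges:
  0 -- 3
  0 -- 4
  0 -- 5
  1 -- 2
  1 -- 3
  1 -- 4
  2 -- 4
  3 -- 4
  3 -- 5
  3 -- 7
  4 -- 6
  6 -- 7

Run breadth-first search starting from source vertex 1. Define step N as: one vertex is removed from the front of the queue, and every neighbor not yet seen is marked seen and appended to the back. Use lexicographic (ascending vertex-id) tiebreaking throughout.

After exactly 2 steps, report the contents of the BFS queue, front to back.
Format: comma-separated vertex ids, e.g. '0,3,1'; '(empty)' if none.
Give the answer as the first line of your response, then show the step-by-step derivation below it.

3,4

step 1: dequeue 1; queue=[2,3,4]; order=1
step 2: dequeue 2; queue=[3,4]; order=1,2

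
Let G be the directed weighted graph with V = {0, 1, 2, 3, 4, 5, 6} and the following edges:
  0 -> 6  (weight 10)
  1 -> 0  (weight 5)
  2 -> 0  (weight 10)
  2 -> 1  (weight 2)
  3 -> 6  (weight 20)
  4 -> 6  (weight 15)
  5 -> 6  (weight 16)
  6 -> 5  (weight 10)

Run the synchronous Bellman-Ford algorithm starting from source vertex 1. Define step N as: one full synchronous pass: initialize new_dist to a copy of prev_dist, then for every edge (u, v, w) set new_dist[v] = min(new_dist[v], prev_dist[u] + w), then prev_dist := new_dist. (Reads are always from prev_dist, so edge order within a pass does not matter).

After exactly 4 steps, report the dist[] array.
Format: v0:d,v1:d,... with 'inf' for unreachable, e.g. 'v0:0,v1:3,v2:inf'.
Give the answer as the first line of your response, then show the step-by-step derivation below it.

v0:5,v1:0,v2:inf,v3:inf,v4:inf,v5:25,v6:15

step 1: dist = v0:5,v1:0,v2:inf,v3:inf,v4:inf,v5:inf,v6:inf
step 2: dist = v0:5,v1:0,v2:inf,v3:inf,v4:inf,v5:inf,v6:15
step 3: dist = v0:5,v1:0,v2:inf,v3:inf,v4:inf,v5:25,v6:15
step 4: dist = v0:5,v1:0,v2:inf,v3:inf,v4:inf,v5:25,v6:15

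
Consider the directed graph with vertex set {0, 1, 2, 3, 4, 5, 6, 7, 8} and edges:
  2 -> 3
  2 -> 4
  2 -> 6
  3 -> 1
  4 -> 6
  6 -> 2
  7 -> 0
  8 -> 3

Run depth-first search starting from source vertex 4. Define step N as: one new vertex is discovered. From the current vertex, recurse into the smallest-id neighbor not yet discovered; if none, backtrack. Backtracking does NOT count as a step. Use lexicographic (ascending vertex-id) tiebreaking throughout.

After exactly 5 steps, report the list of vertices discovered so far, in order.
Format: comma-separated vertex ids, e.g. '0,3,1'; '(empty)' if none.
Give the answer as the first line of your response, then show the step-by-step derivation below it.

4,6,2,3,1

step 1: discover 4; path=4; order=4
step 2: discover 6; path=4>6; order=4,6
step 3: discover 2; path=4>6>2; order=4,6,2
step 4: discover 3; path=4>6>2>3; order=4,6,2,3
step 5: discover 1; path=4>6>2>3>1; order=4,6,2,3,1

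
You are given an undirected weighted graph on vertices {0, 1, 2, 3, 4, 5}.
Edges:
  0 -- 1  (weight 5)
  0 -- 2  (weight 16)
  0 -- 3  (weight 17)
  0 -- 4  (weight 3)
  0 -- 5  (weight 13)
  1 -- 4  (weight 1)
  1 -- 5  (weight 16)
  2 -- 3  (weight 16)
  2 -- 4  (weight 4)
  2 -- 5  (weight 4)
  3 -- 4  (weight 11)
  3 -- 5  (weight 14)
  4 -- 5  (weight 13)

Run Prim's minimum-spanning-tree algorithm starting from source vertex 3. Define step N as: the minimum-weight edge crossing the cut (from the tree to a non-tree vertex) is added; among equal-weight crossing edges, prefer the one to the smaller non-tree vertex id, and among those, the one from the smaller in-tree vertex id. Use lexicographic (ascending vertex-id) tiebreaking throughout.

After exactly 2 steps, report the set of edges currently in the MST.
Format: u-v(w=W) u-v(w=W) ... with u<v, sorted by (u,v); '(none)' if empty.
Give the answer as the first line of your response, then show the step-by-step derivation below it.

1-4(w=1) 3-4(w=11)

step 1: add edge 3-4 (w=11); MST = {3-4(w=11)}
step 2: add edge 1-4 (w=1); MST = {1-4(w=1) 3-4(w=11)}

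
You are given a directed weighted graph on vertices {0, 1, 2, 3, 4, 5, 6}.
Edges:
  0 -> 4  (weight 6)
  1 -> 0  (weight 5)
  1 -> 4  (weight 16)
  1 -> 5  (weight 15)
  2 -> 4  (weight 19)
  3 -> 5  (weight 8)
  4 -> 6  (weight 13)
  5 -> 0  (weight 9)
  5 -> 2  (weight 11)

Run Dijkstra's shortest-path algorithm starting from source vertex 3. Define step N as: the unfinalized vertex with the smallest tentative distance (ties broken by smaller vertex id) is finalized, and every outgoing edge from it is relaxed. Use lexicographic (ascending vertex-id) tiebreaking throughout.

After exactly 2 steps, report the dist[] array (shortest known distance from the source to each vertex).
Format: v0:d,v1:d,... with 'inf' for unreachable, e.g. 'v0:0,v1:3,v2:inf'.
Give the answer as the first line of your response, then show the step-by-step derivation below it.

v0:17,v1:inf,v2:19,v3:0,v4:inf,v5:8,v6:inf

step 1: dist = v0:inf,v1:inf,v2:inf,v3:0,v4:inf,v5:8,v6:inf
step 2: dist = v0:17,v1:inf,v2:19,v3:0,v4:inf,v5:8,v6:inf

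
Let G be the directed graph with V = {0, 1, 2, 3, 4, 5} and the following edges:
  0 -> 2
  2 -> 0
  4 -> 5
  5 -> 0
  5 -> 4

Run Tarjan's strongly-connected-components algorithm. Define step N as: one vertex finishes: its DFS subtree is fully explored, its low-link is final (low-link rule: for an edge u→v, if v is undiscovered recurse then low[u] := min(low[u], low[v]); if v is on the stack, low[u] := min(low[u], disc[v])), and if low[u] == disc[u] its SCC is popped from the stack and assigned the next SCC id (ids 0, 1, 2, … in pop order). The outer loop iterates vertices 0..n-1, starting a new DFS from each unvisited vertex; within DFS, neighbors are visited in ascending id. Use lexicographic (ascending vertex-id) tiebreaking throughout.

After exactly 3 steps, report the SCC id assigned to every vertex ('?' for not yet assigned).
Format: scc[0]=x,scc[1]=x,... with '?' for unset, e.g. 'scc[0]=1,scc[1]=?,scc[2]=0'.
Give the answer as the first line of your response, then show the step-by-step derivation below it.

scc[0]=0,scc[1]=1,scc[2]=0,scc[3]=?,scc[4]=?,scc[5]=?

step 1: low=(low[0]=0,low[1]=?,low[2]=0,low[3]=?,low[4]=?,low[5]=?); scc=(scc[0]=?,scc[1]=?,scc[2]=?,scc[3]=?,scc[4]=?,scc[5]=?)
step 2: low=(low[0]=0,low[1]=?,low[2]=0,low[3]=?,low[4]=?,low[5]=?); scc=(scc[0]=0,scc[1]=?,scc[2]=0,scc[3]=?,scc[4]=?,scc[5]=?)
step 3: low=(low[0]=0,low[1]=2,low[2]=0,low[3]=?,low[4]=?,low[5]=?); scc=(scc[0]=0,scc[1]=1,scc[2]=0,scc[3]=?,scc[4]=?,scc[5]=?)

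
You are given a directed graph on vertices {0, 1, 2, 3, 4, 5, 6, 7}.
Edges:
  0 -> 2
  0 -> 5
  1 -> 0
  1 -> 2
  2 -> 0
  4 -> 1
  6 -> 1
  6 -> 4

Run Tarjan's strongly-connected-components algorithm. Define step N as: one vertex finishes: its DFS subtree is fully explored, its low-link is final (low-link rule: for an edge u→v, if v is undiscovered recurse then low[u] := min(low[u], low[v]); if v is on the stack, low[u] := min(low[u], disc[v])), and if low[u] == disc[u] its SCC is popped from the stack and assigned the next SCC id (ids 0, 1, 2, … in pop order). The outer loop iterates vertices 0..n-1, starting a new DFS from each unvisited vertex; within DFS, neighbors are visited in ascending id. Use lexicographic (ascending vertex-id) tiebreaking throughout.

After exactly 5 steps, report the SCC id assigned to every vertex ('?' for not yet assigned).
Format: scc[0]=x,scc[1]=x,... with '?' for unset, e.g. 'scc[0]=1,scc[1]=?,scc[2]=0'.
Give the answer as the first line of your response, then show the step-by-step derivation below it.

scc[0]=1,scc[1]=2,scc[2]=1,scc[3]=3,scc[4]=?,scc[5]=0,scc[6]=?,scc[7]=?

step 1: low=(low[0]=0,low[1]=?,low[2]=0,low[3]=?,low[4]=?,low[5]=?,low[6]=?,low[7]=?); scc=(scc[0]=?,scc[1]=?,scc[2]=?,scc[3]=?,scc[4]=?,scc[5]=?,scc[6]=?,scc[7]=?)
step 2: low=(low[0]=0,low[1]=?,low[2]=0,low[3]=?,low[4]=?,low[5]=2,low[6]=?,low[7]=?); scc=(scc[0]=?,scc[1]=?,scc[2]=?,scc[3]=?,scc[4]=?,scc[5]=0,scc[6]=?,scc[7]=?)
step 3: low=(low[0]=0,low[1]=?,low[2]=0,low[3]=?,low[4]=?,low[5]=2,low[6]=?,low[7]=?); scc=(scc[0]=1,scc[1]=?,scc[2]=1,scc[3]=?,scc[4]=?,scc[5]=0,scc[6]=?,scc[7]=?)
step 4: low=(low[0]=0,low[1]=3,low[2]=0,low[3]=?,low[4]=?,low[5]=2,low[6]=?,low[7]=?); scc=(scc[0]=1,scc[1]=2,scc[2]=1,scc[3]=?,scc[4]=?,scc[5]=0,scc[6]=?,scc[7]=?)
step 5: low=(low[0]=0,low[1]=3,low[2]=0,low[3]=4,low[4]=?,low[5]=2,low[6]=?,low[7]=?); scc=(scc[0]=1,scc[1]=2,scc[2]=1,scc[3]=3,scc[4]=?,scc[5]=0,scc[6]=?,scc[7]=?)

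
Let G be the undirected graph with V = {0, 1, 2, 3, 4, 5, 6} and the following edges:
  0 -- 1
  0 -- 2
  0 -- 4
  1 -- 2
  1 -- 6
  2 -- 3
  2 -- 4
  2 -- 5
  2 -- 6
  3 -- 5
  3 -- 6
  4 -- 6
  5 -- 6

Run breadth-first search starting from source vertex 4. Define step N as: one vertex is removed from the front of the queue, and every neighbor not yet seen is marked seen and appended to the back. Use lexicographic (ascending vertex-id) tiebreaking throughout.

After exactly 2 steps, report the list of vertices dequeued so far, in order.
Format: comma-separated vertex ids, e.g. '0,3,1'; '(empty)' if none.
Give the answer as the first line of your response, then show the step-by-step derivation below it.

4,0

step 1: dequeue 4; queue=[0,2,6]; order=4
step 2: dequeue 0; queue=[2,6,1]; order=4,0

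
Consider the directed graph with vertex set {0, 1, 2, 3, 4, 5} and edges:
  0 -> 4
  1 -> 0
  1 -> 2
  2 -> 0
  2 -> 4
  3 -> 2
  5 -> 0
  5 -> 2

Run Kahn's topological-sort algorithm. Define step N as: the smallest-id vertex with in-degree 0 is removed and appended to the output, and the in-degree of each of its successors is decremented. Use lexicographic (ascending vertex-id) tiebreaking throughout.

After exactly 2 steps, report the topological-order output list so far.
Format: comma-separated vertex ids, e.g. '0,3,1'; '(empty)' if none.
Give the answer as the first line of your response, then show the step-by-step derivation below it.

1,3

step 1: output 1; order=[1]; indeg=(2,0,2,0,2,0)
step 2: output 3; order=[1,3]; indeg=(2,0,1,0,2,0)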